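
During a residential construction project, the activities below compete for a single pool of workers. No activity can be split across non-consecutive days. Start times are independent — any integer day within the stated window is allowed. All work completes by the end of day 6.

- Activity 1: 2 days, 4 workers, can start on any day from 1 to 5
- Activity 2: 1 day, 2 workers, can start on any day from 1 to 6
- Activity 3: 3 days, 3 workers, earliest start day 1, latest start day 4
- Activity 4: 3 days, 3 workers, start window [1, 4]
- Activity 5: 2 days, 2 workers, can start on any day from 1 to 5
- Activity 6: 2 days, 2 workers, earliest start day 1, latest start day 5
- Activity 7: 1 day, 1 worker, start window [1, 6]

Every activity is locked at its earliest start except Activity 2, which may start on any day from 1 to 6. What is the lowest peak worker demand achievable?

15

Activity 2@1: d1:17  d2:14  d3:6  d4:0  d5:0  d6:0 → peak 17
Activity 2@2: d1:15  d2:16  d3:6  d4:0  d5:0  d6:0 → peak 16
Activity 2@3: d1:15  d2:14  d3:8  d4:0  d5:0  d6:0 → peak 15
Activity 2@4: d1:15  d2:14  d3:6  d4:2  d5:0  d6:0 → peak 15
Activity 2@5: d1:15  d2:14  d3:6  d4:0  d5:2  d6:0 → peak 15
Activity 2@6: d1:15  d2:14  d3:6  d4:0  d5:0  d6:2 → peak 15
Best is Activity 2@3, peak 15.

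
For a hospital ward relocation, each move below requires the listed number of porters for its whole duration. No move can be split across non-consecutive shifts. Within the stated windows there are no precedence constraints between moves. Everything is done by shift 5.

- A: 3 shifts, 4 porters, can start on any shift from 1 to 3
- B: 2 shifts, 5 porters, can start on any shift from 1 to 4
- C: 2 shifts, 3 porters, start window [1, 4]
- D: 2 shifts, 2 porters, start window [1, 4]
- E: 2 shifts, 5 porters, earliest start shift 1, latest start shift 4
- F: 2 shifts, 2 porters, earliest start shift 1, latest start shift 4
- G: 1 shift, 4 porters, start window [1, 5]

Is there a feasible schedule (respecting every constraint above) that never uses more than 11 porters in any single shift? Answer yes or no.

Schedule A@1, B@1, C@3, D@1, E@4, F@3, G@5: s1:11  s2:11  s3:9  s4:10  s5:9 — peak 11 ≤ 11.

yes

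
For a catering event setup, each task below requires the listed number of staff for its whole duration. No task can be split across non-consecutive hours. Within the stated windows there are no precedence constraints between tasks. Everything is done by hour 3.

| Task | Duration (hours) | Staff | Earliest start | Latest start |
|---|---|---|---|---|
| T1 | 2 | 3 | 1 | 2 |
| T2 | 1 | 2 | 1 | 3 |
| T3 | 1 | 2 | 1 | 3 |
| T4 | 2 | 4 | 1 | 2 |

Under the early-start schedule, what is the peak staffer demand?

Early-start schedule: T1@1, T2@1, T3@1, T4@1.
Load per hour: hour 1: 11, hour 2: 7, hour 3: 0.
Peak is 11.

11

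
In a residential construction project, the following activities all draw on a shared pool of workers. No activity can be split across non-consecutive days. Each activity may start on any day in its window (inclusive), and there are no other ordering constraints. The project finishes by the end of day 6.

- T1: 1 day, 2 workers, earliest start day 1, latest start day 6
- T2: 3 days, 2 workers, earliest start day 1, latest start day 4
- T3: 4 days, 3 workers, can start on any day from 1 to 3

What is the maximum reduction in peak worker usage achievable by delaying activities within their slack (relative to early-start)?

Early-start peak: d1:7  d2:5  d3:5  d4:3  d5:0  d6:0 ⇒ 7.
Leveled (T1@1, T2@1, T3@2): d1:4  d2:5  d3:5  d4:3  d5:3  d6:0 ⇒ 5.
Reduction 7 − 5 = 2.

2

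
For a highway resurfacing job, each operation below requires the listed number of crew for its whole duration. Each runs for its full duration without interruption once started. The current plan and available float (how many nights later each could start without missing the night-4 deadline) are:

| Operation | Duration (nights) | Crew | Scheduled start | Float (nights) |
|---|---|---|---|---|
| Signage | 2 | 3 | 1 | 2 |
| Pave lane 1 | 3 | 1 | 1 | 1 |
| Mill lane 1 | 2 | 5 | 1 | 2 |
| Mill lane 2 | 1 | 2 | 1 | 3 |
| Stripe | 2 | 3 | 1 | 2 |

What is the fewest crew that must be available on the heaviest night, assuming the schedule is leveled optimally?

Early-start (Signage@1, Pave lane 1@1, Mill lane 1@1, Mill lane 2@1, Stripe@1) gives peak 14: n1:14  n2:12  n3:1  n4:0.
Shift Mill lane 1→3, Mill lane 2→4.
Schedule Signage@1, Pave lane 1@1, Mill lane 1@3, Mill lane 2@4, Stripe@1: n1:7  n2:7  n3:6  n4:7 — peak 7.
Total crew member-nights = 27 over 4 nights ⇒ peak ≥ ⌈27/4⌉ = 7, so 7 is optimal.

7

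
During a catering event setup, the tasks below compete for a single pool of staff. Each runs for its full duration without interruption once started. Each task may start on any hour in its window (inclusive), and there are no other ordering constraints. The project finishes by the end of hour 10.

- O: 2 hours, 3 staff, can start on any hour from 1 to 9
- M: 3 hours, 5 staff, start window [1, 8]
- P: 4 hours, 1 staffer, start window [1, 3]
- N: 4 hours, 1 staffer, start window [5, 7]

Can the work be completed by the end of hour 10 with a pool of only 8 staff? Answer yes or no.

Schedule O@1, M@3, P@1, N@5: h1:4  h2:4  h3:6  h4:6  h5:6  h6:1  h7:1  h8:1  h9:0  h10:0 — peak 6 ≤ 8.

yes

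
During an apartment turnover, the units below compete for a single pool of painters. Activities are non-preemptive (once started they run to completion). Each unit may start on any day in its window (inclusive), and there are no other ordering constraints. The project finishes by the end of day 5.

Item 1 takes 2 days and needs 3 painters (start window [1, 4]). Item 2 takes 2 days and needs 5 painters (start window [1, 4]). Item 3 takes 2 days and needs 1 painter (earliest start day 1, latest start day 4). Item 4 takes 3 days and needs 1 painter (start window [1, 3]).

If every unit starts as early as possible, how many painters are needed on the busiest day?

10

Early-start schedule: Item 1@1, Item 2@1, Item 3@1, Item 4@1.
Load per day: day 1: 10, day 2: 10, day 3: 1, day 4: 0, day 5: 0.
Peak is 10.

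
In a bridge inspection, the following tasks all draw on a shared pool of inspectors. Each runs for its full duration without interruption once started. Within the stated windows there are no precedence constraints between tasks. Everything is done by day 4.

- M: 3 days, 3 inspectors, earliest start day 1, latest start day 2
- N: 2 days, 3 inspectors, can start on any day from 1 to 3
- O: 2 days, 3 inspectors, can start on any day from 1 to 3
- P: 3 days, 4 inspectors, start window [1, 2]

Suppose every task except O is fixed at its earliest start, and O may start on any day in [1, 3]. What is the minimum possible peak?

10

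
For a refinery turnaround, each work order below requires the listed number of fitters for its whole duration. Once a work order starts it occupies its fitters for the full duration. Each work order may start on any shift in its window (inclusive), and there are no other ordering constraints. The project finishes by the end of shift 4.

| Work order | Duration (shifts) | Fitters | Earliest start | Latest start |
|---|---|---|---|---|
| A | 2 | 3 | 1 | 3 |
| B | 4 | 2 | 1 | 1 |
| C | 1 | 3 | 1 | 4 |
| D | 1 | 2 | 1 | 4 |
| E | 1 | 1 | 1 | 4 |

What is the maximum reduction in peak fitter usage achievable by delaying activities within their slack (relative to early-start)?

6

Early-start peak: s1:11  s2:5  s3:2  s4:2 ⇒ 11.
Leveled (A@1, B@1, C@3, D@4, E@4): s1:5  s2:5  s3:5  s4:5 ⇒ 5.
Reduction 11 − 5 = 6.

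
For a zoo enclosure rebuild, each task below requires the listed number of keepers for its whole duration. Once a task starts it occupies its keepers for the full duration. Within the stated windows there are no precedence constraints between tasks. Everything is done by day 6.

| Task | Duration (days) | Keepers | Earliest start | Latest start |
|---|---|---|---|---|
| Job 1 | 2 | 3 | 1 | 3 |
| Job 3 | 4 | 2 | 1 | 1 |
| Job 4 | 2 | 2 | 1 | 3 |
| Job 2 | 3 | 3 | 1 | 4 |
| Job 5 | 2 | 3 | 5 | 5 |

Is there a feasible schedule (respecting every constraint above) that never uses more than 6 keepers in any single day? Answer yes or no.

The minimum achievable peak is 7; 6 < 7, so no feasible schedule stays within the cap.

no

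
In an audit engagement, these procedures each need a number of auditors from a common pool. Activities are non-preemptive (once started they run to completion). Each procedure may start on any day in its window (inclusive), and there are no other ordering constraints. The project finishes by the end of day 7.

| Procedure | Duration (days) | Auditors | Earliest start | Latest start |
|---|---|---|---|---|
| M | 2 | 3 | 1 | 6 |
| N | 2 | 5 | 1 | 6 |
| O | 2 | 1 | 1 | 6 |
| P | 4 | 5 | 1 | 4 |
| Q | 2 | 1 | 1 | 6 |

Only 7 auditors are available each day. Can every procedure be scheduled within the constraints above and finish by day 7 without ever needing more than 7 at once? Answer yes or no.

no

The minimum achievable peak is 8; 7 < 8, so no feasible schedule stays within the cap.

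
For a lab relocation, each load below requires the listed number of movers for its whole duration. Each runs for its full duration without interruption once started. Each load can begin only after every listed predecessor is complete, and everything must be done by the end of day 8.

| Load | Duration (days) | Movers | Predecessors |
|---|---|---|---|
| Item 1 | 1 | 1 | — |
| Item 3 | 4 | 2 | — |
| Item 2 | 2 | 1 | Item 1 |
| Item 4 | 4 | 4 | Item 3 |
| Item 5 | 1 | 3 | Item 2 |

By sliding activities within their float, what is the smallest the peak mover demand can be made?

Schedule Item 1@1, Item 3@1, Item 2@2, Item 4@5, Item 5@4: d1:3  d2:3  d3:3  d4:5  d5:4  d6:4  d7:4  d8:4 — peak 5.

5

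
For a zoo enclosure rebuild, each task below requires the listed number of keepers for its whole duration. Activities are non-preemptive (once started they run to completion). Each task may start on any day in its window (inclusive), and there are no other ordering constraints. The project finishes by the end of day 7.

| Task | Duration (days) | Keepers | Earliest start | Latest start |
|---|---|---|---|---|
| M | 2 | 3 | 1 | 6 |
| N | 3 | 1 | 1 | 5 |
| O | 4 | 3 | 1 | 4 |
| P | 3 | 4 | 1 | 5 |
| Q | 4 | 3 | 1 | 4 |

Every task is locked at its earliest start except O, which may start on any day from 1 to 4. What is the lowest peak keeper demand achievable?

11

O@1: d1:14  d2:14  d3:11  d4:6  d5:0  d6:0  d7:0 → peak 14
O@2: d1:11  d2:14  d3:11  d4:6  d5:3  d6:0  d7:0 → peak 14
O@3: d1:11  d2:11  d3:11  d4:6  d5:3  d6:3  d7:0 → peak 11
O@4: d1:11  d2:11  d3:8  d4:6  d5:3  d6:3  d7:3 → peak 11
Best is O@3, peak 11.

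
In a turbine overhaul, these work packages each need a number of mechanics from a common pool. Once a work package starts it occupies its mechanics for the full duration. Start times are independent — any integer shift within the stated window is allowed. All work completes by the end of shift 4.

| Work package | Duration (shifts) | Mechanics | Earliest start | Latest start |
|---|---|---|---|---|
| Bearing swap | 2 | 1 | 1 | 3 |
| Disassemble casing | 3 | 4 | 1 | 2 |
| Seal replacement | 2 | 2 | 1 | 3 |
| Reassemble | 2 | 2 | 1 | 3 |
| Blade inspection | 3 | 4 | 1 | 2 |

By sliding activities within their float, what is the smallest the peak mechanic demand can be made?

Early-start (Bearing swap@1, Disassemble casing@1, Seal replacement@1, Reassemble@1, Blade inspection@1) gives peak 13: s1:13  s2:13  s3:8  s4:0.
Shift Reassemble→3.
Schedule Bearing swap@1, Disassemble casing@1, Seal replacement@1, Reassemble@3, Blade inspection@1: s1:11  s2:11  s3:10  s4:2 — peak 11.

11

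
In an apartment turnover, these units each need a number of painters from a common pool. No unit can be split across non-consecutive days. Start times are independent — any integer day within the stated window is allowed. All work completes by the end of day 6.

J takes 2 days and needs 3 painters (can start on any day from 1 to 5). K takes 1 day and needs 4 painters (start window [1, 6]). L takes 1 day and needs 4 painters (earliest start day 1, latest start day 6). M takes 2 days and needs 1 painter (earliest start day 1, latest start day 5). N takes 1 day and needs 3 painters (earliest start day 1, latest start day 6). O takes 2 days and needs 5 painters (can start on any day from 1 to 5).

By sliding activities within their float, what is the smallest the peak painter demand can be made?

Early-start (J@1, K@1, L@1, M@1, N@1, O@1) gives peak 20: d1:20  d2:9  d3:0  d4:0  d5:0  d6:0.
Shift K→3, L→4, M→2, O→5.
Schedule J@1, K@3, L@4, M@2, N@1, O@5: d1:6  d2:4  d3:5  d4:4  d5:5  d6:5 — peak 6.

6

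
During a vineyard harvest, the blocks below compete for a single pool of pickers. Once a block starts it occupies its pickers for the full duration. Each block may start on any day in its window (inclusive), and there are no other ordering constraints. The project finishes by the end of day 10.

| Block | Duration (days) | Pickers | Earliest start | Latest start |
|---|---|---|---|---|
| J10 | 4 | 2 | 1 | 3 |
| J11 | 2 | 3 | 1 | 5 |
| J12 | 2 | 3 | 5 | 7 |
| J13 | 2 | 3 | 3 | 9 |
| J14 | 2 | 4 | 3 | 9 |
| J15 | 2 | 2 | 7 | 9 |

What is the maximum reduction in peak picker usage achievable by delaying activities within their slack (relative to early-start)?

Early-start peak: d1:5  d2:5  d3:9  d4:9  d5:3  d6:3  d7:2  d8:2  d9:0  d10:0 ⇒ 9.
Leveled (J10@1, J11@1, J12@5, J13@3, J14@7, J15@9): d1:5  d2:5  d3:5  d4:5  d5:3  d6:3  d7:4  d8:4  d9:2  d10:2 ⇒ 5.
Reduction 9 − 5 = 4.

4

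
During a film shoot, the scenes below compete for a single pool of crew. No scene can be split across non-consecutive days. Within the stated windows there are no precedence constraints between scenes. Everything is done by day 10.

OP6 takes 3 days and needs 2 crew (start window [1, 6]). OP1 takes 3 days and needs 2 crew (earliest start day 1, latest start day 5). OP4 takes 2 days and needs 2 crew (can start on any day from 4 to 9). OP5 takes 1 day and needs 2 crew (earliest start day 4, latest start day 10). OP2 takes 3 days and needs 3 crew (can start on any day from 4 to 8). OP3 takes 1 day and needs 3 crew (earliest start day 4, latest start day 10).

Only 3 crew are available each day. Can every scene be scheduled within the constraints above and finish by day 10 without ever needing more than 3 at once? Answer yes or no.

The minimum achievable peak is 4; 3 < 4, so no feasible schedule stays within the cap.

no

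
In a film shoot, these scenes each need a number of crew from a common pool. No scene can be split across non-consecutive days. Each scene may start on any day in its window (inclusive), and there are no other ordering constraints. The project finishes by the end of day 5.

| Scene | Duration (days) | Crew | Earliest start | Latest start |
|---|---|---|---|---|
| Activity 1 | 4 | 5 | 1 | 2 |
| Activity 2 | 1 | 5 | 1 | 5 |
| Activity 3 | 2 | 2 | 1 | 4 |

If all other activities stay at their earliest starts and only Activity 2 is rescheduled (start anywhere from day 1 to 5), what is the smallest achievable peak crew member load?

7

Activity 2@1: d1:12  d2:7  d3:5  d4:5  d5:0 → peak 12
Activity 2@2: d1:7  d2:12  d3:5  d4:5  d5:0 → peak 12
Activity 2@3: d1:7  d2:7  d3:10  d4:5  d5:0 → peak 10
Activity 2@4: d1:7  d2:7  d3:5  d4:10  d5:0 → peak 10
Activity 2@5: d1:7  d2:7  d3:5  d4:5  d5:5 → peak 7
Best is Activity 2@5, peak 7.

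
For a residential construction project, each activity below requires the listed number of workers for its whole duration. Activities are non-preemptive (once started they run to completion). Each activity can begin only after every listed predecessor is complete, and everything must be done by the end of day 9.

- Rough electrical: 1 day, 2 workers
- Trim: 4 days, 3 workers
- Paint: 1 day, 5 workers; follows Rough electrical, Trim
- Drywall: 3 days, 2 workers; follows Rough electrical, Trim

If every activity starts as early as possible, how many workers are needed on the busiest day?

Early-start schedule: Rough electrical@1, Trim@1, Paint@5, Drywall@5.
Load per day: day 1: 5, day 2: 3, day 3: 3, day 4: 3, day 5: 7, day 6: 2, day 7: 2, day 8: 0, day 9: 0.
Peak is 7.

7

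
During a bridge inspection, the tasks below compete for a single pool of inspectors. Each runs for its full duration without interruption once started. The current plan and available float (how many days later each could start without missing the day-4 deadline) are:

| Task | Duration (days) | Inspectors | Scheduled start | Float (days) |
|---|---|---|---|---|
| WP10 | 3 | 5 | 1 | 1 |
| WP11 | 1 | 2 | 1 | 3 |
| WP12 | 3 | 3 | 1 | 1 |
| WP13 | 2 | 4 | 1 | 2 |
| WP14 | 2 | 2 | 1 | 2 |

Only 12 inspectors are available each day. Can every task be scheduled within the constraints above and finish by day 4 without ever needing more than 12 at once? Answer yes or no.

yes

Schedule WP10@1, WP11@1, WP12@1, WP13@3, WP14@1: d1:12  d2:10  d3:12  d4:4 — peak 12 ≤ 12.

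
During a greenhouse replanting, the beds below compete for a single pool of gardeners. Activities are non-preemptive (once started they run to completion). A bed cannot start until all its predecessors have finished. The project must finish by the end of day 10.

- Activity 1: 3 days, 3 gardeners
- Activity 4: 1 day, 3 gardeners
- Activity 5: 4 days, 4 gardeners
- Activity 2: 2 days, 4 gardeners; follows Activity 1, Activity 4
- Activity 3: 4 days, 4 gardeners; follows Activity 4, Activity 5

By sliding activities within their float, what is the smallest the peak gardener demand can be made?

Early-start (Activity 1@1, Activity 4@1, Activity 5@1, Activity 2@4, Activity 3@5) gives peak 10: d1:10  d2:7  d3:7  d4:8  d5:8  d6:4  d7:4  d8:4  d9:0  d10:0.
Shift Activity 4→4, Activity 2→5, Activity 3→7.
Schedule Activity 1@1, Activity 4@4, Activity 5@1, Activity 2@5, Activity 3@7: d1:7  d2:7  d3:7  d4:7  d5:4  d6:4  d7:4  d8:4  d9:4  d10:4 — peak 7.

7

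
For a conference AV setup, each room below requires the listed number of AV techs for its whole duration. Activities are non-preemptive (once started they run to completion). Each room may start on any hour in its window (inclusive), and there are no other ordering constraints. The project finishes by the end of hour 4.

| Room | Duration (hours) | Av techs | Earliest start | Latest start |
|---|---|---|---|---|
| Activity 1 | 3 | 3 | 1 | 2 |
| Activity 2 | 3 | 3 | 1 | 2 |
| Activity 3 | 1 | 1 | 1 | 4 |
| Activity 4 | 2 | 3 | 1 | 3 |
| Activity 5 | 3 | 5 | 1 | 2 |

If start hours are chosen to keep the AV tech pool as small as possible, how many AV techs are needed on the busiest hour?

14

Early-start (Activity 1@1, Activity 2@1, Activity 3@1, Activity 4@1, Activity 5@1) gives peak 15: h1:15  h2:14  h3:11  h4:0.
Shift Activity 5→2.
Schedule Activity 1@1, Activity 2@1, Activity 3@1, Activity 4@1, Activity 5@2: h1:10  h2:14  h3:11  h4:5 — peak 14.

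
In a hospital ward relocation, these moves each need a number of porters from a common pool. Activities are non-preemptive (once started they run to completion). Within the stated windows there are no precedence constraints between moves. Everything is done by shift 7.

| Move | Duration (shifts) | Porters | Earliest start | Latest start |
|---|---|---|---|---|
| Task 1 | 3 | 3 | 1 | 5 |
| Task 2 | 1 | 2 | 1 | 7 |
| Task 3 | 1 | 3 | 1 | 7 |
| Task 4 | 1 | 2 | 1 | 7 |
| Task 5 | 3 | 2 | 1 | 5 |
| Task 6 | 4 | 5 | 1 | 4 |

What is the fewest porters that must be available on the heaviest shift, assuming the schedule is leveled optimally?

Early-start (Task 1@1, Task 2@1, Task 3@1, Task 4@1, Task 5@1, Task 6@1) gives peak 17: s1:17  s2:10  s3:10  s4:5  s5:0  s6:0  s7:0.
Shift Task 3→2, Task 5→3, Task 6→4.
Schedule Task 1@1, Task 2@1, Task 3@2, Task 4@1, Task 5@3, Task 6@4: s1:7  s2:6  s3:5  s4:7  s5:7  s6:5  s7:5 — peak 7.

7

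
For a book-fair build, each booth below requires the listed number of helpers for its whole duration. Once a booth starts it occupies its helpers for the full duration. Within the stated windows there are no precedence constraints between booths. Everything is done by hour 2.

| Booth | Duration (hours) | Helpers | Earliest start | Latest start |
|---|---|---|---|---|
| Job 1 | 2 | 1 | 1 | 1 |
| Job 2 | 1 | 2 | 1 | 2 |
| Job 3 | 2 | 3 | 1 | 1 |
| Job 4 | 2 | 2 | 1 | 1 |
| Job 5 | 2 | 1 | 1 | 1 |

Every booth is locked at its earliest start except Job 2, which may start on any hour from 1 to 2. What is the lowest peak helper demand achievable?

Job 2@1: h1:9  h2:7 → peak 9
Job 2@2: h1:7  h2:9 → peak 9
Best is Job 2@1, peak 9.

9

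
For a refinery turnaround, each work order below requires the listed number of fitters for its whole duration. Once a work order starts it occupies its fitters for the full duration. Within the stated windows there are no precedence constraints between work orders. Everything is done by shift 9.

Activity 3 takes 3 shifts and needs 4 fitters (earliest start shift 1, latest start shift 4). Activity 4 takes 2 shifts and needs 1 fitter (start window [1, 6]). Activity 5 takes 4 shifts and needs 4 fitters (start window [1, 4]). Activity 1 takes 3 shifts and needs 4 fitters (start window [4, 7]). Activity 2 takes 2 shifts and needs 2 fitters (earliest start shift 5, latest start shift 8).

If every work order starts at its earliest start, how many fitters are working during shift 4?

At early start, shift 4 has: Activity 5, Activity 1.
Demand: 4 + 4 = 8.

8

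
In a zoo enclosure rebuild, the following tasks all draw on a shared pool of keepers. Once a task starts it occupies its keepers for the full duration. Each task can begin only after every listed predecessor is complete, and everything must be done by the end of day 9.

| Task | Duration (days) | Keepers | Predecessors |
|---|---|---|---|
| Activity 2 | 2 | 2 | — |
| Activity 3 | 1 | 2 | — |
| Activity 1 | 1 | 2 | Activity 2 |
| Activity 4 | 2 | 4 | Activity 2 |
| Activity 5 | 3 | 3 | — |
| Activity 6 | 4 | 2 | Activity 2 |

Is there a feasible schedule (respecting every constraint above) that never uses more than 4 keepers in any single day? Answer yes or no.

no

The minimum achievable peak is 5; 4 < 5, so no feasible schedule stays within the cap.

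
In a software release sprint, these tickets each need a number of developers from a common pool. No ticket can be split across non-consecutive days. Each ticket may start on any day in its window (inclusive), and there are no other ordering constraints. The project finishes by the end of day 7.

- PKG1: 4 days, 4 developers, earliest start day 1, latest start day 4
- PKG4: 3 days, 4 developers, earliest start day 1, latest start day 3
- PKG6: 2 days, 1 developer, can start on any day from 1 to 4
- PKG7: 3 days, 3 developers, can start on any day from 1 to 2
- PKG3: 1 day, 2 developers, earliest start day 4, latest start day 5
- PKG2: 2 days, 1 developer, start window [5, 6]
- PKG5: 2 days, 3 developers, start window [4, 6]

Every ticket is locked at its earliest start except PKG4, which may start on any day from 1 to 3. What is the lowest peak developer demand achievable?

PKG4@1: d1:12  d2:12  d3:11  d4:9  d5:4  d6:1  d7:0 → peak 12
PKG4@2: d1:8  d2:12  d3:11  d4:13  d5:4  d6:1  d7:0 → peak 13
PKG4@3: d1:8  d2:8  d3:11  d4:13  d5:8  d6:1  d7:0 → peak 13
Best is PKG4@1, peak 12.

12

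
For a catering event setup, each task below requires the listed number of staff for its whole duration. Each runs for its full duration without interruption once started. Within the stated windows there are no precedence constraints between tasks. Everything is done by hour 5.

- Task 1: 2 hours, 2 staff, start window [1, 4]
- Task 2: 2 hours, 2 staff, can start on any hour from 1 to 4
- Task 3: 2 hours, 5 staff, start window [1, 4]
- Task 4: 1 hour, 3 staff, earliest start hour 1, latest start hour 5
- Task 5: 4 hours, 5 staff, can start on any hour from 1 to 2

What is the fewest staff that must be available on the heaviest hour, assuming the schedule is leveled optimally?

Early-start (Task 1@1, Task 2@1, Task 3@1, Task 4@1, Task 5@1) gives peak 17: h1:17  h2:14  h3:5  h4:5  h5:0.
Shift Task 3→3, Task 5→2.
Schedule Task 1@1, Task 2@1, Task 3@3, Task 4@1, Task 5@2: h1:7  h2:9  h3:10  h4:10  h5:5 — peak 10.

10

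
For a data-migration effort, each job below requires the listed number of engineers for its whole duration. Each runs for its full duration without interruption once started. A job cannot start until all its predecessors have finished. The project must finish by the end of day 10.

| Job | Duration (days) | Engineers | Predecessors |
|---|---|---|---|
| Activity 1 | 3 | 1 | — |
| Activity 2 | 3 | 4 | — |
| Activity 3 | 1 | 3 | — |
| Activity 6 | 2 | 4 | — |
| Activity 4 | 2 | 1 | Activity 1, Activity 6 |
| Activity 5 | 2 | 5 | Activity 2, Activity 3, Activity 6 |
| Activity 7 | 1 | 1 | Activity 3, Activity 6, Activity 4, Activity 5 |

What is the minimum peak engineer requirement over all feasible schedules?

Early-start (Activity 1@1, Activity 2@1, Activity 3@1, Activity 6@1, Activity 4@4, Activity 5@4, Activity 7@6) gives peak 12: d1:12  d2:9  d3:5  d4:6  d5:6  d6:1  d7:0  d8:0  d9:0  d10:0.
Shift Activity 3→6, Activity 6→4, Activity 4→6, Activity 5→8, Activity 7→10.
Schedule Activity 1@1, Activity 2@1, Activity 3@6, Activity 6@4, Activity 4@6, Activity 5@8, Activity 7@10: d1:5  d2:5  d3:5  d4:4  d5:4  d6:4  d7:1  d8:5  d9:5  d10:1 — peak 5.

5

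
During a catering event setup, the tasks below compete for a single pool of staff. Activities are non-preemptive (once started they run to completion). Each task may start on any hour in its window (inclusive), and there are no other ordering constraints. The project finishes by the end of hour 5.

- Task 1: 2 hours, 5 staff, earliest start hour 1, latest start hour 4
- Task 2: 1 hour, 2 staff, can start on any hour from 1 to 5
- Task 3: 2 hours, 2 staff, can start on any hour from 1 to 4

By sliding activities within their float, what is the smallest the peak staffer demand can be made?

5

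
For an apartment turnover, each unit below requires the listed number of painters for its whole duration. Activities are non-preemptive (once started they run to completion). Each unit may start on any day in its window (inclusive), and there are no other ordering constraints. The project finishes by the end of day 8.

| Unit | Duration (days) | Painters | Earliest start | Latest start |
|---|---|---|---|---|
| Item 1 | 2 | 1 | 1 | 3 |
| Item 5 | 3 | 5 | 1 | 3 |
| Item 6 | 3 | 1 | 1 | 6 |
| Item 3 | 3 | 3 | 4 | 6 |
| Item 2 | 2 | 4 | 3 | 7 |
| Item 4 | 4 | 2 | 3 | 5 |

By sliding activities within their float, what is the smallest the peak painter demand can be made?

Early-start (Item 1@1, Item 5@1, Item 6@1, Item 3@4, Item 2@3, Item 4@3) gives peak 12: d1:7  d2:7  d3:12  d4:9  d5:5  d6:5  d7:0  d8:0.
Shift Item 6→3, Item 2→7, Item 4→4.
Schedule Item 1@1, Item 5@1, Item 6@3, Item 3@4, Item 2@7, Item 4@4: d1:6  d2:6  d3:6  d4:6  d5:6  d6:5  d7:6  d8:4 — peak 6.
Total painter-days = 45 over 8 days ⇒ peak ≥ ⌈45/8⌉ = 6, so 6 is optimal.

6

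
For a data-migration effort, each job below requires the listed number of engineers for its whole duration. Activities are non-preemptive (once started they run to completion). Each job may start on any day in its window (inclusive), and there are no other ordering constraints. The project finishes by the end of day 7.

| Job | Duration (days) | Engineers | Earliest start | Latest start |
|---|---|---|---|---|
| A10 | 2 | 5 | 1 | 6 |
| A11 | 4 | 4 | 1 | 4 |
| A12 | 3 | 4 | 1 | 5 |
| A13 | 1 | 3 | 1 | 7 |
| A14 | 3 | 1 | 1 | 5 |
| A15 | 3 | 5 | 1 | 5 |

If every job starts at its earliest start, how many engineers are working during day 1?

22

At early start, day 1 has: A10, A11, A12, A13, A14, A15.
Demand: 5 + 4 + 4 + 3 + 1 + 5 = 22.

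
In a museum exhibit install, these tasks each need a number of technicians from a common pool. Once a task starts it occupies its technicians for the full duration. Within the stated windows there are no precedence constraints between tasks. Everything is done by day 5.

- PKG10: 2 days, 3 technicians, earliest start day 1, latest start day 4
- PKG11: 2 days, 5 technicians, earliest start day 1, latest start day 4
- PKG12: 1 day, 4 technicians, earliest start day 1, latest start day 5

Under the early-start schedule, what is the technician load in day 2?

At early start, day 2 has: PKG10, PKG11.
Demand: 3 + 5 = 8.

8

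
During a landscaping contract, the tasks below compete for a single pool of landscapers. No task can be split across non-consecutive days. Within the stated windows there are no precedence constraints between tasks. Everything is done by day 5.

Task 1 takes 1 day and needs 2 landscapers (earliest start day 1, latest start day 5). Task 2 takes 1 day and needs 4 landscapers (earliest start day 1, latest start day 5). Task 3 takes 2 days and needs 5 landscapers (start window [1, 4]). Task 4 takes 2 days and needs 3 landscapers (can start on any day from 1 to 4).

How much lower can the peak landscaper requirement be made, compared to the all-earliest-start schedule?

9

Early-start peak: d1:14  d2:8  d3:0  d4:0  d5:0 ⇒ 14.
Leveled (Task 1@1, Task 2@3, Task 3@4, Task 4@1): d1:5  d2:3  d3:4  d4:5  d5:5 ⇒ 5.
Reduction 14 − 5 = 9.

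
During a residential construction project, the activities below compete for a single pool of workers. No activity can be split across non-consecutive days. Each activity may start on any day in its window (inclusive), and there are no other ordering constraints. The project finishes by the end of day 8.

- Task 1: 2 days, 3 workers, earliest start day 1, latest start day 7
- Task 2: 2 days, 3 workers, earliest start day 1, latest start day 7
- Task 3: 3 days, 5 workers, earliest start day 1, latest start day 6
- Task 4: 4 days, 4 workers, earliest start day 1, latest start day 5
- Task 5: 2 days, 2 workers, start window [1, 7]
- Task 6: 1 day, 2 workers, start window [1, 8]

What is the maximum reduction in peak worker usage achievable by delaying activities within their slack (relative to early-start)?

12

Early-start peak: d1:19  d2:17  d3:9  d4:4  d5:0  d6:0  d7:0  d8:0 ⇒ 19.
Leveled (Task 1@1, Task 2@3, Task 3@5, Task 4@1, Task 5@5, Task 6@7): d1:7  d2:7  d3:7  d4:7  d5:7  d6:7  d7:7  d8:0 ⇒ 7.
Reduction 19 − 7 = 12.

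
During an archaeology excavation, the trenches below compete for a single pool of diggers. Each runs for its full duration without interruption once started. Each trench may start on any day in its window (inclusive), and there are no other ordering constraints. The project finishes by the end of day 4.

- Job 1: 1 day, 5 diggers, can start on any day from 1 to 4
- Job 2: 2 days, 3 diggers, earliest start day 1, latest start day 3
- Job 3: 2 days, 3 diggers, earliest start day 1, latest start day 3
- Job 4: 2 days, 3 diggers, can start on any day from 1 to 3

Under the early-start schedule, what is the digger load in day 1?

14

At early start, day 1 has: Job 1, Job 2, Job 3, Job 4.
Demand: 5 + 3 + 3 + 3 = 14.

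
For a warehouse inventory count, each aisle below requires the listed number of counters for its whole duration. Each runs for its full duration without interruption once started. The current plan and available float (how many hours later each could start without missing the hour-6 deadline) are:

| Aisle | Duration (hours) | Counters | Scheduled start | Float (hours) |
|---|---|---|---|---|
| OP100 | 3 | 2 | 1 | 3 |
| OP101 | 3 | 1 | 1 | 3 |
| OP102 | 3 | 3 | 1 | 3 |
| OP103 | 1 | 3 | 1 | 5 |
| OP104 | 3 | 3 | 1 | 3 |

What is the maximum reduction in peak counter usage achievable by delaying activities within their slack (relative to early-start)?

Early-start peak: h1:12  h2:9  h3:9  h4:0  h5:0  h6:0 ⇒ 12.
Leveled (OP100@1, OP101@1, OP102@1, OP103@4, OP104@4): h1:6  h2:6  h3:6  h4:6  h5:3  h6:3 ⇒ 6.
Reduction 12 − 6 = 6.

6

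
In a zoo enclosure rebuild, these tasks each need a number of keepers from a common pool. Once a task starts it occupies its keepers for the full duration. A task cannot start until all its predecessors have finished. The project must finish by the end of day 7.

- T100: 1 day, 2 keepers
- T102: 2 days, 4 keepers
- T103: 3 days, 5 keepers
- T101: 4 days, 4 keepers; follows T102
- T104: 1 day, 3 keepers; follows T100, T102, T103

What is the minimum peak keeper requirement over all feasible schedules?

9

Early-start (T100@1, T102@1, T103@1, T101@3, T104@4) gives peak 11: d1:11  d2:9  d3:9  d4:7  d5:4  d6:4  d7:0.
Shift T103→2, T104→5.
Schedule T100@1, T102@1, T103@2, T101@3, T104@5: d1:6  d2:9  d3:9  d4:9  d5:7  d6:4  d7:0 — peak 9.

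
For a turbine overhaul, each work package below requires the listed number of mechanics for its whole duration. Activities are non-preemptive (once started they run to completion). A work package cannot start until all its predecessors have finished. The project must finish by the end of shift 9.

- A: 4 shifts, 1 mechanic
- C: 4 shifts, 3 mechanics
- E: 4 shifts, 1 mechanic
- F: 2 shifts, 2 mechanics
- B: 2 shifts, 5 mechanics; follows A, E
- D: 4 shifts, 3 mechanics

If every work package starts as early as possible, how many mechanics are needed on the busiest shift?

Early-start schedule: A@1, C@1, E@1, F@1, B@5, D@1.
Load per shift: shift 1: 10, shift 2: 10, shift 3: 8, shift 4: 8, shift 5: 5, shift 6: 5, shift 7: 0, shift 8: 0, shift 9: 0.
Peak is 10.

10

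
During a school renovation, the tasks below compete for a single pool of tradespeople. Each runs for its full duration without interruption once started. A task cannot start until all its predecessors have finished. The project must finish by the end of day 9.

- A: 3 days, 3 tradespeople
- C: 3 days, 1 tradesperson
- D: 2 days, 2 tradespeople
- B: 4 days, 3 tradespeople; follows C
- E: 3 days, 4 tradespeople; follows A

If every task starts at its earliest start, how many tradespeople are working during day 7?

3

At early start, day 7 has: B.
Demand: 3 = 3.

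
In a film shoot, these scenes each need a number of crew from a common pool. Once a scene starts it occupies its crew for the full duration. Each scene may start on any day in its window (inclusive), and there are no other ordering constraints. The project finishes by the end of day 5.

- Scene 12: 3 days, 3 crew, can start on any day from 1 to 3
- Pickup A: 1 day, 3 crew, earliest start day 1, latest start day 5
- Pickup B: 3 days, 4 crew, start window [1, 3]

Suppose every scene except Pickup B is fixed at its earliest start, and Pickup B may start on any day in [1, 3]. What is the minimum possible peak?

Pickup B@1: d1:10  d2:7  d3:7  d4:0  d5:0 → peak 10
Pickup B@2: d1:6  d2:7  d3:7  d4:4  d5:0 → peak 7
Pickup B@3: d1:6  d2:3  d3:7  d4:4  d5:4 → peak 7
Best is Pickup B@2, peak 7.

7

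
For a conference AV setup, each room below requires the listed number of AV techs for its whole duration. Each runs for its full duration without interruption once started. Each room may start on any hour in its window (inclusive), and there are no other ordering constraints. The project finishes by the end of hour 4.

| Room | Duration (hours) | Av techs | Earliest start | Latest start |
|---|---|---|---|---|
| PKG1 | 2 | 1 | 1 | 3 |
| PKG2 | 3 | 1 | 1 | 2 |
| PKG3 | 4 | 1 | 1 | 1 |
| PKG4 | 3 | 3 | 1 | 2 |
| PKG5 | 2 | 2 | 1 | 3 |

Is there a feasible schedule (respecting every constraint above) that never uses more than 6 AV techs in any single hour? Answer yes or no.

no

The minimum achievable peak is 7; 6 < 7, so no feasible schedule stays within the cap.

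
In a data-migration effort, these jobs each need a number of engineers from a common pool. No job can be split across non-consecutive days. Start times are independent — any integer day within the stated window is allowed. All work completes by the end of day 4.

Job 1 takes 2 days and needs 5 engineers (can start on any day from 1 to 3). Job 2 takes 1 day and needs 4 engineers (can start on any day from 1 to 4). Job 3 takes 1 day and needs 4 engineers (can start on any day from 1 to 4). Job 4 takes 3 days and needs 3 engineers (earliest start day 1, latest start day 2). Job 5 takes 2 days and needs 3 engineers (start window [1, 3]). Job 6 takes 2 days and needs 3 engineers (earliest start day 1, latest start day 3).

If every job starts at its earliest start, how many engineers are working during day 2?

14

At early start, day 2 has: Job 1, Job 4, Job 5, Job 6.
Demand: 5 + 3 + 3 + 3 = 14.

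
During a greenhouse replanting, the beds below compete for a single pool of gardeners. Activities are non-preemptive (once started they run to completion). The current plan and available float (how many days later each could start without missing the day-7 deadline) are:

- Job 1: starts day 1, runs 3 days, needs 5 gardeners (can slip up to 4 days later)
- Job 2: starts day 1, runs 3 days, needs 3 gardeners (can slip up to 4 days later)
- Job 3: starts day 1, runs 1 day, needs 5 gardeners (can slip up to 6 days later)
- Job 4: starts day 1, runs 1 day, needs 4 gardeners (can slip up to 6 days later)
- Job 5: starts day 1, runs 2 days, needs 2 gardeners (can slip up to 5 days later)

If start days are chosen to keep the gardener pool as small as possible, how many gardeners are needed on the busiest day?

Early-start (Job 1@1, Job 2@1, Job 3@1, Job 4@1, Job 5@1) gives peak 19: d1:19  d2:10  d3:8  d4:0  d5:0  d6:0  d7:0.
Shift Job 2→4, Job 3→7, Job 4→4.
Schedule Job 1@1, Job 2@4, Job 3@7, Job 4@4, Job 5@1: d1:7  d2:7  d3:5  d4:7  d5:3  d6:3  d7:5 — peak 7.

7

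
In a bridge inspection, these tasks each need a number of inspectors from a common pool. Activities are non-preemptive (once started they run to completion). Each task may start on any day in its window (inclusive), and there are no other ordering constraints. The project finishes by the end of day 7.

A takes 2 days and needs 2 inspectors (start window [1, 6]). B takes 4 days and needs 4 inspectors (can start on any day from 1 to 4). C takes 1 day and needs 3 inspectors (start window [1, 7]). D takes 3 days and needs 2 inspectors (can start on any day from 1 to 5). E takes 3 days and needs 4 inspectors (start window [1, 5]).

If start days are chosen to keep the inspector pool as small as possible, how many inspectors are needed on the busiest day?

Early-start (A@1, B@1, C@1, D@1, E@1) gives peak 15: d1:15  d2:12  d3:10  d4:4  d5:0  d6:0  d7:0.
Shift C→3, D→4, E→5.
Schedule A@1, B@1, C@3, D@4, E@5: d1:6  d2:6  d3:7  d4:6  d5:6  d6:6  d7:4 — peak 7.

7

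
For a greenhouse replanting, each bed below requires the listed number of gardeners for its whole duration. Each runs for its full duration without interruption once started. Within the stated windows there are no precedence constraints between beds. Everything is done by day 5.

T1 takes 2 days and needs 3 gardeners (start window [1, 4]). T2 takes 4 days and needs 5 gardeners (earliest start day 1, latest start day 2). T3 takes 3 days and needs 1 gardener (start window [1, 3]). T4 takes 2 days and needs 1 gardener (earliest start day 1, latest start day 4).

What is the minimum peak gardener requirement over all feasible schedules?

Early-start (T1@1, T2@1, T3@1, T4@1) gives peak 10: d1:10  d2:10  d3:6  d4:5  d5:0.
Shift T3→3, T4→3.
Schedule T1@1, T2@1, T3@3, T4@3: d1:8  d2:8  d3:7  d4:7  d5:1 — peak 8.

8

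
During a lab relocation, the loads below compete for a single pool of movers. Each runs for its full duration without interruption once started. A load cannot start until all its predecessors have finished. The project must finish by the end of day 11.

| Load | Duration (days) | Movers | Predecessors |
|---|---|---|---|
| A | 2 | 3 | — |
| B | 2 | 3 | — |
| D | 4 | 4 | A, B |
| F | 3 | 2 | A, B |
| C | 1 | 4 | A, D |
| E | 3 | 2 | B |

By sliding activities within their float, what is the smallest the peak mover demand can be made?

6

Early-start (A@1, B@1, D@3, F@3, C@7, E@3) gives peak 8: d1:6  d2:6  d3:8  d4:8  d5:8  d6:4  d7:4  d8:0  d9:0  d10:0  d11:0.
Shift E→6.
Schedule A@1, B@1, D@3, F@3, C@7, E@6: d1:6  d2:6  d3:6  d4:6  d5:6  d6:6  d7:6  d8:2  d9:0  d10:0  d11:0 — peak 6.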